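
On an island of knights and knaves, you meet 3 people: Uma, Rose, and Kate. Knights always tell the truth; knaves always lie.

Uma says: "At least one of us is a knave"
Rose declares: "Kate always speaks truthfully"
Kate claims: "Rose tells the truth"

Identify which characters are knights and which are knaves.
Uma is a knight.
Rose is a knave.
Kate is a knave.

Verification:
- Uma (knight) says "At least one of us is a knave" - this is TRUE because Rose and Kate are knaves.
- Rose (knave) says "Kate always speaks truthfully" - this is FALSE (a lie) because Kate is a knave.
- Kate (knave) says "Rose tells the truth" - this is FALSE (a lie) because Rose is a knave.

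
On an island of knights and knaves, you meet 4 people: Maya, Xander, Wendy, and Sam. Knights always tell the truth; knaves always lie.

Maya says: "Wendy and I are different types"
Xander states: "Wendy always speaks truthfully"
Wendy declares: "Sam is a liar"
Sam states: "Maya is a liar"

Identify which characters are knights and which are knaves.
Maya is a knave.
Xander is a knave.
Wendy is a knave.
Sam is a knight.

Verification:
- Maya (knave) says "Wendy and I are different types" - this is FALSE (a lie) because Maya is a knave and Wendy is a knave.
- Xander (knave) says "Wendy always speaks truthfully" - this is FALSE (a lie) because Wendy is a knave.
- Wendy (knave) says "Sam is a liar" - this is FALSE (a lie) because Sam is a knight.
- Sam (knight) says "Maya is a liar" - this is TRUE because Maya is a knave.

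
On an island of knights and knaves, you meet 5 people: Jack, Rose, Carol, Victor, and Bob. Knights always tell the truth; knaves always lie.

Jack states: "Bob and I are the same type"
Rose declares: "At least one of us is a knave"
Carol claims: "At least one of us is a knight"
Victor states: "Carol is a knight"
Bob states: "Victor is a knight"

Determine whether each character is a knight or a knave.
Jack is a knave.
Rose is a knight.
Carol is a knight.
Victor is a knight.
Bob is a knight.

Verification:
- Jack (knave) says "Bob and I are the same type" - this is FALSE (a lie) because Jack is a knave and Bob is a knight.
- Rose (knight) says "At least one of us is a knave" - this is TRUE because Jack is a knave.
- Carol (knight) says "At least one of us is a knight" - this is TRUE because Rose, Carol, Victor, and Bob are knights.
- Victor (knight) says "Carol is a knight" - this is TRUE because Carol is a knight.
- Bob (knight) says "Victor is a knight" - this is TRUE because Victor is a knight.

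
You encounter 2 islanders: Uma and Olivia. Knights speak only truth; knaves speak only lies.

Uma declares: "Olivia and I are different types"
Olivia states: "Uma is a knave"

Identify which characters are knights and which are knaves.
Uma is a knight.
Olivia is a knave.

Verification:
- Uma (knight) says "Olivia and I are different types" - this is TRUE because Uma is a knight and Olivia is a knave.
- Olivia (knave) says "Uma is a knave" - this is FALSE (a lie) because Uma is a knight.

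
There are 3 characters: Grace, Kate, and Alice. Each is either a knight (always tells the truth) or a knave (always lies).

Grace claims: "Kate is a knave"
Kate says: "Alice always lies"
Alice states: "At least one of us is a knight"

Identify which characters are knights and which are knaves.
Grace is a knight.
Kate is a knave.
Alice is a knight.

Verification:
- Grace (knight) says "Kate is a knave" - this is TRUE because Kate is a knave.
- Kate (knave) says "Alice always lies" - this is FALSE (a lie) because Alice is a knight.
- Alice (knight) says "At least one of us is a knight" - this is TRUE because Grace and Alice are knights.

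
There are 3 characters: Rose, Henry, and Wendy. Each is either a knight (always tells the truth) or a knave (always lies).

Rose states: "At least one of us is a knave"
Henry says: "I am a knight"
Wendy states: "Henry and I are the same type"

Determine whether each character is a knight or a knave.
Rose is a knight.
Henry is a knight.
Wendy is a knave.

Verification:
- Rose (knight) says "At least one of us is a knave" - this is TRUE because Wendy is a knave.
- Henry (knight) says "I am a knight" - this is TRUE because Henry is a knight.
- Wendy (knave) says "Henry and I are the same type" - this is FALSE (a lie) because Wendy is a knave and Henry is a knight.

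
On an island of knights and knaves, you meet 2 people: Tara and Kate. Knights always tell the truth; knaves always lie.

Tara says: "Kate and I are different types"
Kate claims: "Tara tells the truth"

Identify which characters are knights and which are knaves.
Tara is a knave.
Kate is a knave.

Verification:
- Tara (knave) says "Kate and I are different types" - this is FALSE (a lie) because Tara is a knave and Kate is a knave.
- Kate (knave) says "Tara tells the truth" - this is FALSE (a lie) because Tara is a knave.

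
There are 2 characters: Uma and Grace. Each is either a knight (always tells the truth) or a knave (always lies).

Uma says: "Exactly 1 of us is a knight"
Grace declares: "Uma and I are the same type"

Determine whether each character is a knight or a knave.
Uma is a knight.
Grace is a knave.

Verification:
- Uma (knight) says "Exactly 1 of us is a knight" - this is TRUE because there are 1 knights.
- Grace (knave) says "Uma and I are the same type" - this is FALSE (a lie) because Grace is a knave and Uma is a knight.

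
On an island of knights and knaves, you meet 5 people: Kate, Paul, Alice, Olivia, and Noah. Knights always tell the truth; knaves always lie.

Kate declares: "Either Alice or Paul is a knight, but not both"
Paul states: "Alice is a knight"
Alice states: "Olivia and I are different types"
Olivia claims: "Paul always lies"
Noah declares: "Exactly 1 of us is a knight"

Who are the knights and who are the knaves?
Kate is a knave.
Paul is a knight.
Alice is a knight.
Olivia is a knave.
Noah is a knave.

Verification:
- Kate (knave) says "Either Alice or Paul is a knight, but not both" - this is FALSE (a lie) because Alice is a knight and Paul is a knight.
- Paul (knight) says "Alice is a knight" - this is TRUE because Alice is a knight.
- Alice (knight) says "Olivia and I are different types" - this is TRUE because Alice is a knight and Olivia is a knave.
- Olivia (knave) says "Paul always lies" - this is FALSE (a lie) because Paul is a knight.
- Noah (knave) says "Exactly 1 of us is a knight" - this is FALSE (a lie) because there are 2 knights.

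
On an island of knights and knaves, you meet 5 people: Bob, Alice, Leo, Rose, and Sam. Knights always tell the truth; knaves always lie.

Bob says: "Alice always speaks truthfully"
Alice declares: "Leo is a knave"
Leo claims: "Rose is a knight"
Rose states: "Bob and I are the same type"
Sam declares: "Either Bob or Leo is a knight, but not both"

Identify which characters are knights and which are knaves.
Bob is a knight.
Alice is a knight.
Leo is a knave.
Rose is a knave.
Sam is a knight.

Verification:
- Bob (knight) says "Alice always speaks truthfully" - this is TRUE because Alice is a knight.
- Alice (knight) says "Leo is a knave" - this is TRUE because Leo is a knave.
- Leo (knave) says "Rose is a knight" - this is FALSE (a lie) because Rose is a knave.
- Rose (knave) says "Bob and I are the same type" - this is FALSE (a lie) because Rose is a knave and Bob is a knight.
- Sam (knight) says "Either Bob or Leo is a knight, but not both" - this is TRUE because Bob is a knight and Leo is a knave.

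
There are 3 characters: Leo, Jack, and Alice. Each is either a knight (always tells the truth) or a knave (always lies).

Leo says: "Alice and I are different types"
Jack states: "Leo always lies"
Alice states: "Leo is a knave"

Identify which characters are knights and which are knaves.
Leo is a knight.
Jack is a knave.
Alice is a knave.

Verification:
- Leo (knight) says "Alice and I are different types" - this is TRUE because Leo is a knight and Alice is a knave.
- Jack (knave) says "Leo always lies" - this is FALSE (a lie) because Leo is a knight.
- Alice (knave) says "Leo is a knave" - this is FALSE (a lie) because Leo is a knight.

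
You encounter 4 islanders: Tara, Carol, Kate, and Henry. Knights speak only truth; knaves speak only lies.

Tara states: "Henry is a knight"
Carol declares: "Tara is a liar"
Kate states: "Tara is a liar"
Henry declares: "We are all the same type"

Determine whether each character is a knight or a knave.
Tara is a knave.
Carol is a knight.
Kate is a knight.
Henry is a knave.

Verification:
- Tara (knave) says "Henry is a knight" - this is FALSE (a lie) because Henry is a knave.
- Carol (knight) says "Tara is a liar" - this is TRUE because Tara is a knave.
- Kate (knight) says "Tara is a liar" - this is TRUE because Tara is a knave.
- Henry (knave) says "We are all the same type" - this is FALSE (a lie) because Carol and Kate are knights and Tara and Henry are knaves.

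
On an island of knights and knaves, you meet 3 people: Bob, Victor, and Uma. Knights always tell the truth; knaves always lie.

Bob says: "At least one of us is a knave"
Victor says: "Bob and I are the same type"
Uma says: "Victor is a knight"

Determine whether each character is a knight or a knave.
Bob is a knight.
Victor is a knave.
Uma is a knave.

Verification:
- Bob (knight) says "At least one of us is a knave" - this is TRUE because Victor and Uma are knaves.
- Victor (knave) says "Bob and I are the same type" - this is FALSE (a lie) because Victor is a knave and Bob is a knight.
- Uma (knave) says "Victor is a knight" - this is FALSE (a lie) because Victor is a knave.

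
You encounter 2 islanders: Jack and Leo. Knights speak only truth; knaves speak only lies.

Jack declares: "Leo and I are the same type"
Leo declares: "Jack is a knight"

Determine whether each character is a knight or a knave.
Jack is a knight.
Leo is a knight.

Verification:
- Jack (knight) says "Leo and I are the same type" - this is TRUE because Jack is a knight and Leo is a knight.
- Leo (knight) says "Jack is a knight" - this is TRUE because Jack is a knight.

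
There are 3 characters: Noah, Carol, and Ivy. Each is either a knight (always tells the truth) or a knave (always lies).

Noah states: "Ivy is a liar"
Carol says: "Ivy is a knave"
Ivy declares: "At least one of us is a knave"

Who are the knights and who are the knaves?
Noah is a knave.
Carol is a knave.
Ivy is a knight.

Verification:
- Noah (knave) says "Ivy is a liar" - this is FALSE (a lie) because Ivy is a knight.
- Carol (knave) says "Ivy is a knave" - this is FALSE (a lie) because Ivy is a knight.
- Ivy (knight) says "At least one of us is a knave" - this is TRUE because Noah and Carol are knaves.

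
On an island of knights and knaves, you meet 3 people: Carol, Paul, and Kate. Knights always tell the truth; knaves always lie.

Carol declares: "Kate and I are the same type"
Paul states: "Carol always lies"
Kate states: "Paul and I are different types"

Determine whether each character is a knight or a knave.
Carol is a knight.
Paul is a knave.
Kate is a knight.

Verification:
- Carol (knight) says "Kate and I are the same type" - this is TRUE because Carol is a knight and Kate is a knight.
- Paul (knave) says "Carol always lies" - this is FALSE (a lie) because Carol is a knight.
- Kate (knight) says "Paul and I are different types" - this is TRUE because Kate is a knight and Paul is a knave.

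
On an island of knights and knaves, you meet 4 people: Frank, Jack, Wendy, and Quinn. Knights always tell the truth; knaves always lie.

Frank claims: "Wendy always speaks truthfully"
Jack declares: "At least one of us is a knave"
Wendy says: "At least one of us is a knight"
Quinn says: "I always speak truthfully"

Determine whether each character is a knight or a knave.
Frank is a knight.
Jack is a knight.
Wendy is a knight.
Quinn is a knave.

Verification:
- Frank (knight) says "Wendy always speaks truthfully" - this is TRUE because Wendy is a knight.
- Jack (knight) says "At least one of us is a knave" - this is TRUE because Quinn is a knave.
- Wendy (knight) says "At least one of us is a knight" - this is TRUE because Frank, Jack, and Wendy are knights.
- Quinn (knave) says "I always speak truthfully" - this is FALSE (a lie) because Quinn is a knave.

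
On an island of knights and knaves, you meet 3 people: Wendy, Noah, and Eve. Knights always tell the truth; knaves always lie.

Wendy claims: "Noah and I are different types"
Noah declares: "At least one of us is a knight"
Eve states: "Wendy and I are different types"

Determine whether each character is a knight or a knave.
Wendy is a knave.
Noah is a knave.
Eve is a knave.

Verification:
- Wendy (knave) says "Noah and I are different types" - this is FALSE (a lie) because Wendy is a knave and Noah is a knave.
- Noah (knave) says "At least one of us is a knight" - this is FALSE (a lie) because no one is a knight.
- Eve (knave) says "Wendy and I are different types" - this is FALSE (a lie) because Eve is a knave and Wendy is a knave.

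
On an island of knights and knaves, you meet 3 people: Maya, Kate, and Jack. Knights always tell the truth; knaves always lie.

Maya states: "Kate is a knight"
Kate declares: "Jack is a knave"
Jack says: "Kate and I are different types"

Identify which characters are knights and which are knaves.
Maya is a knave.
Kate is a knave.
Jack is a knight.

Verification:
- Maya (knave) says "Kate is a knight" - this is FALSE (a lie) because Kate is a knave.
- Kate (knave) says "Jack is a knave" - this is FALSE (a lie) because Jack is a knight.
- Jack (knight) says "Kate and I are different types" - this is TRUE because Jack is a knight and Kate is a knave.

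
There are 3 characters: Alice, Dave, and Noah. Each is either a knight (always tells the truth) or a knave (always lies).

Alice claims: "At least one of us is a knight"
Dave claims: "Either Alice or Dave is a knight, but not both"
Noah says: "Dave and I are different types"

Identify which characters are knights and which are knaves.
Alice is a knave.
Dave is a knave.
Noah is a knave.

Verification:
- Alice (knave) says "At least one of us is a knight" - this is FALSE (a lie) because no one is a knight.
- Dave (knave) says "Either Alice or Dave is a knight, but not both" - this is FALSE (a lie) because Alice is a knave and Dave is a knave.
- Noah (knave) says "Dave and I are different types" - this is FALSE (a lie) because Noah is a knave and Dave is a knave.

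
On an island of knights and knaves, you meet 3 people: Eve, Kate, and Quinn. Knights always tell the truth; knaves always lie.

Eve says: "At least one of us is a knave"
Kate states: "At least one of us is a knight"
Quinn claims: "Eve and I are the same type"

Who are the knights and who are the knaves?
Eve is a knight.
Kate is a knight.
Quinn is a knave.

Verification:
- Eve (knight) says "At least one of us is a knave" - this is TRUE because Quinn is a knave.
- Kate (knight) says "At least one of us is a knight" - this is TRUE because Eve and Kate are knights.
- Quinn (knave) says "Eve and I are the same type" - this is FALSE (a lie) because Quinn is a knave and Eve is a knight.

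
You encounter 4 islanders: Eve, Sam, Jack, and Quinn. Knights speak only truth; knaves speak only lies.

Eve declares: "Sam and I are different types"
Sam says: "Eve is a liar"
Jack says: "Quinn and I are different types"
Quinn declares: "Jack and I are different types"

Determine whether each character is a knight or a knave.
Eve is a knight.
Sam is a knave.
Jack is a knave.
Quinn is a knave.

Verification:
- Eve (knight) says "Sam and I are different types" - this is TRUE because Eve is a knight and Sam is a knave.
- Sam (knave) says "Eve is a liar" - this is FALSE (a lie) because Eve is a knight.
- Jack (knave) says "Quinn and I are different types" - this is FALSE (a lie) because Jack is a knave and Quinn is a knave.
- Quinn (knave) says "Jack and I are different types" - this is FALSE (a lie) because Quinn is a knave and Jack is a knave.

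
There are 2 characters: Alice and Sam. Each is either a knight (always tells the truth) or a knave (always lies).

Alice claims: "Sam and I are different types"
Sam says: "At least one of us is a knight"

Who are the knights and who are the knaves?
Alice is a knave.
Sam is a knave.

Verification:
- Alice (knave) says "Sam and I are different types" - this is FALSE (a lie) because Alice is a knave and Sam is a knave.
- Sam (knave) says "At least one of us is a knight" - this is FALSE (a lie) because no one is a knight.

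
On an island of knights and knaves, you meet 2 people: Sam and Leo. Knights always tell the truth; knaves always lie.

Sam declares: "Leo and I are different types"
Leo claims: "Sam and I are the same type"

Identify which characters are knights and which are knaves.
Sam is a knight.
Leo is a knave.

Verification:
- Sam (knight) says "Leo and I are different types" - this is TRUE because Sam is a knight and Leo is a knave.
- Leo (knave) says "Sam and I are the same type" - this is FALSE (a lie) because Leo is a knave and Sam is a knight.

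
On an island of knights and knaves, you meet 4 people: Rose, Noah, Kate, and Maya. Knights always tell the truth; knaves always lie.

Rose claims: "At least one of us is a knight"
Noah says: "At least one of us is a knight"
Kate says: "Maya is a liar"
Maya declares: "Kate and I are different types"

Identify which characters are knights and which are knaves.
Rose is a knight.
Noah is a knight.
Kate is a knave.
Maya is a knight.

Verification:
- Rose (knight) says "At least one of us is a knight" - this is TRUE because Rose, Noah, and Maya are knights.
- Noah (knight) says "At least one of us is a knight" - this is TRUE because Rose, Noah, and Maya are knights.
- Kate (knave) says "Maya is a liar" - this is FALSE (a lie) because Maya is a knight.
- Maya (knight) says "Kate and I are different types" - this is TRUE because Maya is a knight and Kate is a knave.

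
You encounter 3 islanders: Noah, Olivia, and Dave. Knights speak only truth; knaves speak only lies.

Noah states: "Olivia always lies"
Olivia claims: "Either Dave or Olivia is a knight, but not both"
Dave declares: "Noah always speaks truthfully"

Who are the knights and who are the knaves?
Noah is a knave.
Olivia is a knight.
Dave is a knave.

Verification:
- Noah (knave) says "Olivia always lies" - this is FALSE (a lie) because Olivia is a knight.
- Olivia (knight) says "Either Dave or Olivia is a knight, but not both" - this is TRUE because Dave is a knave and Olivia is a knight.
- Dave (knave) says "Noah always speaks truthfully" - this is FALSE (a lie) because Noah is a knave.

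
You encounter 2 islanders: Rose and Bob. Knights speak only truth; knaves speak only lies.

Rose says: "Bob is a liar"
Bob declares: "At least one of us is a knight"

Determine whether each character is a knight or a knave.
Rose is a knave.
Bob is a knight.

Verification:
- Rose (knave) says "Bob is a liar" - this is FALSE (a lie) because Bob is a knight.
- Bob (knight) says "At least one of us is a knight" - this is TRUE because Bob is a knight.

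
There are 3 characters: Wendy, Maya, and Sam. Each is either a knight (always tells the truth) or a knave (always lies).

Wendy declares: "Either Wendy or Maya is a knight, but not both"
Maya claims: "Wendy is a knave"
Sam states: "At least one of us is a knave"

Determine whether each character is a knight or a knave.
Wendy is a knight.
Maya is a knave.
Sam is a knight.

Verification:
- Wendy (knight) says "Either Wendy or Maya is a knight, but not both" - this is TRUE because Wendy is a knight and Maya is a knave.
- Maya (knave) says "Wendy is a knave" - this is FALSE (a lie) because Wendy is a knight.
- Sam (knight) says "At least one of us is a knave" - this is TRUE because Maya is a knave.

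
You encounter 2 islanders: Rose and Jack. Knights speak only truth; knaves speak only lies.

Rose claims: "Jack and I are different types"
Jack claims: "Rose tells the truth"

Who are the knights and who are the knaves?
Rose is a knave.
Jack is a knave.

Verification:
- Rose (knave) says "Jack and I are different types" - this is FALSE (a lie) because Rose is a knave and Jack is a knave.
- Jack (knave) says "Rose tells the truth" - this is FALSE (a lie) because Rose is a knave.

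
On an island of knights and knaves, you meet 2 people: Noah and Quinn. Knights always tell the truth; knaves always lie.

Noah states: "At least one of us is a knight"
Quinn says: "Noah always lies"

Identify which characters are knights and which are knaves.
Noah is a knight.
Quinn is a knave.

Verification:
- Noah (knight) says "At least one of us is a knight" - this is TRUE because Noah is a knight.
- Quinn (knave) says "Noah always lies" - this is FALSE (a lie) because Noah is a knight.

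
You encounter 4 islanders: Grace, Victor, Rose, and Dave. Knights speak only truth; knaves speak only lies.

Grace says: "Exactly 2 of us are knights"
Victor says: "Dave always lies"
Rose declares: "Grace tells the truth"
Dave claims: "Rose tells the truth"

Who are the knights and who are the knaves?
Grace is a knave.
Victor is a knight.
Rose is a knave.
Dave is a knave.

Verification:
- Grace (knave) says "Exactly 2 of us are knights" - this is FALSE (a lie) because there are 1 knights.
- Victor (knight) says "Dave always lies" - this is TRUE because Dave is a knave.
- Rose (knave) says "Grace tells the truth" - this is FALSE (a lie) because Grace is a knave.
- Dave (knave) says "Rose tells the truth" - this is FALSE (a lie) because Rose is a knave.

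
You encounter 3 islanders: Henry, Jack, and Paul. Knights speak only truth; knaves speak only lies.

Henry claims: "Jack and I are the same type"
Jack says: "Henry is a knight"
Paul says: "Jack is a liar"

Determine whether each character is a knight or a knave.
Henry is a knight.
Jack is a knight.
Paul is a knave.

Verification:
- Henry (knight) says "Jack and I are the same type" - this is TRUE because Henry is a knight and Jack is a knight.
- Jack (knight) says "Henry is a knight" - this is TRUE because Henry is a knight.
- Paul (knave) says "Jack is a liar" - this is FALSE (a lie) because Jack is a knight.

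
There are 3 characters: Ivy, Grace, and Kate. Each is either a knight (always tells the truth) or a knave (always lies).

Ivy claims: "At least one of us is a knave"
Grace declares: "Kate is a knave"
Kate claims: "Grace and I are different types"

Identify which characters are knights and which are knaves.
Ivy is a knight.
Grace is a knave.
Kate is a knight.

Verification:
- Ivy (knight) says "At least one of us is a knave" - this is TRUE because Grace is a knave.
- Grace (knave) says "Kate is a knave" - this is FALSE (a lie) because Kate is a knight.
- Kate (knight) says "Grace and I are different types" - this is TRUE because Kate is a knight and Grace is a knave.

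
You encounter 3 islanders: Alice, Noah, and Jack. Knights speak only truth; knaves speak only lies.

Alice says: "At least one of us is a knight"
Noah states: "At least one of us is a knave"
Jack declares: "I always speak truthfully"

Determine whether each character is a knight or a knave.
Alice is a knight.
Noah is a knight.
Jack is a knave.

Verification:
- Alice (knight) says "At least one of us is a knight" - this is TRUE because Alice and Noah are knights.
- Noah (knight) says "At least one of us is a knave" - this is TRUE because Jack is a knave.
- Jack (knave) says "I always speak truthfully" - this is FALSE (a lie) because Jack is a knave.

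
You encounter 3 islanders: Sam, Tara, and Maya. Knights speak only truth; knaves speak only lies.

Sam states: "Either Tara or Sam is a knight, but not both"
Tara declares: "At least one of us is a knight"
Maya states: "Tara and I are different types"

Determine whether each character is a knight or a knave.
Sam is a knave.
Tara is a knave.
Maya is a knave.

Verification:
- Sam (knave) says "Either Tara or Sam is a knight, but not both" - this is FALSE (a lie) because Tara is a knave and Sam is a knave.
- Tara (knave) says "At least one of us is a knight" - this is FALSE (a lie) because no one is a knight.
- Maya (knave) says "Tara and I are different types" - this is FALSE (a lie) because Maya is a knave and Tara is a knave.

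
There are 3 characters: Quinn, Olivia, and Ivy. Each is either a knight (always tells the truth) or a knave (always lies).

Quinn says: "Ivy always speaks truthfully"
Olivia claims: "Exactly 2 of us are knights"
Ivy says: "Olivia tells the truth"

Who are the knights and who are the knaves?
Quinn is a knave.
Olivia is a knave.
Ivy is a knave.

Verification:
- Quinn (knave) says "Ivy always speaks truthfully" - this is FALSE (a lie) because Ivy is a knave.
- Olivia (knave) says "Exactly 2 of us are knights" - this is FALSE (a lie) because there are 0 knights.
- Ivy (knave) says "Olivia tells the truth" - this is FALSE (a lie) because Olivia is a knave.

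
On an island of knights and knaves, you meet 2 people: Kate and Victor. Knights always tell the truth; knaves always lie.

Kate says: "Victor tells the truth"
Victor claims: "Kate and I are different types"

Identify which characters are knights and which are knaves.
Kate is a knave.
Victor is a knave.

Verification:
- Kate (knave) says "Victor tells the truth" - this is FALSE (a lie) because Victor is a knave.
- Victor (knave) says "Kate and I are different types" - this is FALSE (a lie) because Victor is a knave and Kate is a knave.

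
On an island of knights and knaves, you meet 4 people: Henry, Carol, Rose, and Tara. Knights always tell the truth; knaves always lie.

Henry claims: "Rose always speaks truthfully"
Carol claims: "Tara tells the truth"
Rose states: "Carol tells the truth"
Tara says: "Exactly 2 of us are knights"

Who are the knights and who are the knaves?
Henry is a knave.
Carol is a knave.
Rose is a knave.
Tara is a knave.

Verification:
- Henry (knave) says "Rose always speaks truthfully" - this is FALSE (a lie) because Rose is a knave.
- Carol (knave) says "Tara tells the truth" - this is FALSE (a lie) because Tara is a knave.
- Rose (knave) says "Carol tells the truth" - this is FALSE (a lie) because Carol is a knave.
- Tara (knave) says "Exactly 2 of us are knights" - this is FALSE (a lie) because there are 0 knights.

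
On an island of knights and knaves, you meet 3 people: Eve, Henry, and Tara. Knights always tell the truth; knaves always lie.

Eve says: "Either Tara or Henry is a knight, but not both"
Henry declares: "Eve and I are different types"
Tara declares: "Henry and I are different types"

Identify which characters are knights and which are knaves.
Eve is a knave.
Henry is a knave.
Tara is a knave.

Verification:
- Eve (knave) says "Either Tara or Henry is a knight, but not both" - this is FALSE (a lie) because Tara is a knave and Henry is a knave.
- Henry (knave) says "Eve and I are different types" - this is FALSE (a lie) because Henry is a knave and Eve is a knave.
- Tara (knave) says "Henry and I are different types" - this is FALSE (a lie) because Tara is a knave and Henry is a knave.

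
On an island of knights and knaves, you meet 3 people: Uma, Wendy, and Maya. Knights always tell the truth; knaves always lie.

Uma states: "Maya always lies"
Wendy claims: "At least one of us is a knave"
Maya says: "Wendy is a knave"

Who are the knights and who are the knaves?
Uma is a knight.
Wendy is a knight.
Maya is a knave.

Verification:
- Uma (knight) says "Maya always lies" - this is TRUE because Maya is a knave.
- Wendy (knight) says "At least one of us is a knave" - this is TRUE because Maya is a knave.
- Maya (knave) says "Wendy is a knave" - this is FALSE (a lie) because Wendy is a knight.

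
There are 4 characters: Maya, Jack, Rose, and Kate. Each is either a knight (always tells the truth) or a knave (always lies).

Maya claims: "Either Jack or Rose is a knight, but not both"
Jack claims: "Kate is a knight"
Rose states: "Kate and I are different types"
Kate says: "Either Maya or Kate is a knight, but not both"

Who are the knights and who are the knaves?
Maya is a knave.
Jack is a knave.
Rose is a knave.
Kate is a knave.

Verification:
- Maya (knave) says "Either Jack or Rose is a knight, but not both" - this is FALSE (a lie) because Jack is a knave and Rose is a knave.
- Jack (knave) says "Kate is a knight" - this is FALSE (a lie) because Kate is a knave.
- Rose (knave) says "Kate and I are different types" - this is FALSE (a lie) because Rose is a knave and Kate is a knave.
- Kate (knave) says "Either Maya or Kate is a knight, but not both" - this is FALSE (a lie) because Maya is a knave and Kate is a knave.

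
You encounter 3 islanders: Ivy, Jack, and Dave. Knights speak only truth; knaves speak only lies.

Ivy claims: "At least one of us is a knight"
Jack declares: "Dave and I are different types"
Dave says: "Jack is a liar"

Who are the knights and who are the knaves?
Ivy is a knight.
Jack is a knight.
Dave is a knave.

Verification:
- Ivy (knight) says "At least one of us is a knight" - this is TRUE because Ivy and Jack are knights.
- Jack (knight) says "Dave and I are different types" - this is TRUE because Jack is a knight and Dave is a knave.
- Dave (knave) says "Jack is a liar" - this is FALSE (a lie) because Jack is a knight.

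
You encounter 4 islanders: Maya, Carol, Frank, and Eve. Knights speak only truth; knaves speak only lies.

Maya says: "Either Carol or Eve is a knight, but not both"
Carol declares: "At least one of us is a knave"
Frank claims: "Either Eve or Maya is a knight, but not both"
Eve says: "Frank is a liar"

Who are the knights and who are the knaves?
Maya is a knight.
Carol is a knight.
Frank is a knight.
Eve is a knave.

Verification:
- Maya (knight) says "Either Carol or Eve is a knight, but not both" - this is TRUE because Carol is a knight and Eve is a knave.
- Carol (knight) says "At least one of us is a knave" - this is TRUE because Eve is a knave.
- Frank (knight) says "Either Eve or Maya is a knight, but not both" - this is TRUE because Eve is a knave and Maya is a knight.
- Eve (knave) says "Frank is a liar" - this is FALSE (a lie) because Frank is a knight.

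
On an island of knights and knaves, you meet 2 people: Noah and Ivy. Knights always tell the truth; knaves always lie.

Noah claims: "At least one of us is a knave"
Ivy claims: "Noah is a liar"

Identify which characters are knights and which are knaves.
Noah is a knight.
Ivy is a knave.

Verification:
- Noah (knight) says "At least one of us is a knave" - this is TRUE because Ivy is a knave.
- Ivy (knave) says "Noah is a liar" - this is FALSE (a lie) because Noah is a knight.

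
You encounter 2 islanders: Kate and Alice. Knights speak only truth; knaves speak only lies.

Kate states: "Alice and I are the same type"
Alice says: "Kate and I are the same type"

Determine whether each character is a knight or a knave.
Kate is a knight.
Alice is a knight.

Verification:
- Kate (knight) says "Alice and I are the same type" - this is TRUE because Kate is a knight and Alice is a knight.
- Alice (knight) says "Kate and I are the same type" - this is TRUE because Alice is a knight and Kate is a knight.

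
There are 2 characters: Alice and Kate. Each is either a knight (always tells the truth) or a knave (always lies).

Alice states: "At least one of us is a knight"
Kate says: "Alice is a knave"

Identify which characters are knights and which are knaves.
Alice is a knight.
Kate is a knave.

Verification:
- Alice (knight) says "At least one of us is a knight" - this is TRUE because Alice is a knight.
- Kate (knave) says "Alice is a knave" - this is FALSE (a lie) because Alice is a knight.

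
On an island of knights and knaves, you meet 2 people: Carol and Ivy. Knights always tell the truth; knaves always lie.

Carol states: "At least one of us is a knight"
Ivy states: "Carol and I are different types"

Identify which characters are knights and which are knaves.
Carol is a knave.
Ivy is a knave.

Verification:
- Carol (knave) says "At least one of us is a knight" - this is FALSE (a lie) because no one is a knight.
- Ivy (knave) says "Carol and I are different types" - this is FALSE (a lie) because Ivy is a knave and Carol is a knave.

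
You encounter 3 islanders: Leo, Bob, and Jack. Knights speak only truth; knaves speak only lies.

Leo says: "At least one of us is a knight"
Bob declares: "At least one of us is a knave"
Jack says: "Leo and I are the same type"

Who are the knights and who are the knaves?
Leo is a knight.
Bob is a knight.
Jack is a knave.

Verification:
- Leo (knight) says "At least one of us is a knight" - this is TRUE because Leo and Bob are knights.
- Bob (knight) says "At least one of us is a knave" - this is TRUE because Jack is a knave.
- Jack (knave) says "Leo and I are the same type" - this is FALSE (a lie) because Jack is a knave and Leo is a knight.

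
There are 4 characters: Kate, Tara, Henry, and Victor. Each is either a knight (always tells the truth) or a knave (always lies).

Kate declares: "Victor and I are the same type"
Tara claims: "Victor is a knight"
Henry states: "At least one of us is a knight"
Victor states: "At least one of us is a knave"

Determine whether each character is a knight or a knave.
Kate is a knave.
Tara is a knight.
Henry is a knight.
Victor is a knight.

Verification:
- Kate (knave) says "Victor and I are the same type" - this is FALSE (a lie) because Kate is a knave and Victor is a knight.
- Tara (knight) says "Victor is a knight" - this is TRUE because Victor is a knight.
- Henry (knight) says "At least one of us is a knight" - this is TRUE because Tara, Henry, and Victor are knights.
- Victor (knight) says "At least one of us is a knave" - this is TRUE because Kate is a knave.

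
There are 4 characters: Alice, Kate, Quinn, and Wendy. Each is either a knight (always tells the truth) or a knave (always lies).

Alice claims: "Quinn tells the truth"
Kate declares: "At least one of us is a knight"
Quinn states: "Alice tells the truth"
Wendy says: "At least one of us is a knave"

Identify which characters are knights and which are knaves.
Alice is a knave.
Kate is a knight.
Quinn is a knave.
Wendy is a knight.

Verification:
- Alice (knave) says "Quinn tells the truth" - this is FALSE (a lie) because Quinn is a knave.
- Kate (knight) says "At least one of us is a knight" - this is TRUE because Kate and Wendy are knights.
- Quinn (knave) says "Alice tells the truth" - this is FALSE (a lie) because Alice is a knave.
- Wendy (knight) says "At least one of us is a knave" - this is TRUE because Alice and Quinn are knaves.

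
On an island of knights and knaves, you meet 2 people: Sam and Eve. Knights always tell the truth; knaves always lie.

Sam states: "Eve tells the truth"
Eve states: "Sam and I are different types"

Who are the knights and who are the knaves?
Sam is a knave.
Eve is a knave.

Verification:
- Sam (knave) says "Eve tells the truth" - this is FALSE (a lie) because Eve is a knave.
- Eve (knave) says "Sam and I are different types" - this is FALSE (a lie) because Eve is a knave and Sam is a knave.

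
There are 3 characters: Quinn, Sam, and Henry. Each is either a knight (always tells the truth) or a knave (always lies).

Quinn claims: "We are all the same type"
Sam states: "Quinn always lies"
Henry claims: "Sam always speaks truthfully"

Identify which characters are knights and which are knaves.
Quinn is a knave.
Sam is a knight.
Henry is a knight.

Verification:
- Quinn (knave) says "We are all the same type" - this is FALSE (a lie) because Sam and Henry are knights and Quinn is a knave.
- Sam (knight) says "Quinn always lies" - this is TRUE because Quinn is a knave.
- Henry (knight) says "Sam always speaks truthfully" - this is TRUE because Sam is a knight.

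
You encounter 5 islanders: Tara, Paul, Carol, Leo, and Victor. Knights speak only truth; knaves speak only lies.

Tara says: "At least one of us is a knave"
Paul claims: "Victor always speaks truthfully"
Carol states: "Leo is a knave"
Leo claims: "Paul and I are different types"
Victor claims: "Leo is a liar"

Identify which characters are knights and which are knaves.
Tara is a knight.
Paul is a knave.
Carol is a knave.
Leo is a knight.
Victor is a knave.

Verification:
- Tara (knight) says "At least one of us is a knave" - this is TRUE because Paul, Carol, and Victor are knaves.
- Paul (knave) says "Victor always speaks truthfully" - this is FALSE (a lie) because Victor is a knave.
- Carol (knave) says "Leo is a knave" - this is FALSE (a lie) because Leo is a knight.
- Leo (knight) says "Paul and I are different types" - this is TRUE because Leo is a knight and Paul is a knave.
- Victor (knave) says "Leo is a liar" - this is FALSE (a lie) because Leo is a knight.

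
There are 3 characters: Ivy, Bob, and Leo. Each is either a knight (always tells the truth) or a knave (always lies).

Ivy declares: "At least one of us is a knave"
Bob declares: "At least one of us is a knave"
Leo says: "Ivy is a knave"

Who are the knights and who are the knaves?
Ivy is a knight.
Bob is a knight.
Leo is a knave.

Verification:
- Ivy (knight) says "At least one of us is a knave" - this is TRUE because Leo is a knave.
- Bob (knight) says "At least one of us is a knave" - this is TRUE because Leo is a knave.
- Leo (knave) says "Ivy is a knave" - this is FALSE (a lie) because Ivy is a knight.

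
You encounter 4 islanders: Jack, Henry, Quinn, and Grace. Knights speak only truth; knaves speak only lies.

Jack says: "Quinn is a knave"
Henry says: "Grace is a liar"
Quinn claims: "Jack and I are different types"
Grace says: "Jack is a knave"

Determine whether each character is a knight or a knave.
Jack is a knave.
Henry is a knave.
Quinn is a knight.
Grace is a knight.

Verification:
- Jack (knave) says "Quinn is a knave" - this is FALSE (a lie) because Quinn is a knight.
- Henry (knave) says "Grace is a liar" - this is FALSE (a lie) because Grace is a knight.
- Quinn (knight) says "Jack and I are different types" - this is TRUE because Quinn is a knight and Jack is a knave.
- Grace (knight) says "Jack is a knave" - this is TRUE because Jack is a knave.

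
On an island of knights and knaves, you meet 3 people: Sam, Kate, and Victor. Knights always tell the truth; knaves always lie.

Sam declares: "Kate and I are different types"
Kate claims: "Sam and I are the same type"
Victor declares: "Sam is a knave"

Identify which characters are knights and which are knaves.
Sam is a knight.
Kate is a knave.
Victor is a knave.

Verification:
- Sam (knight) says "Kate and I are different types" - this is TRUE because Sam is a knight and Kate is a knave.
- Kate (knave) says "Sam and I are the same type" - this is FALSE (a lie) because Kate is a knave and Sam is a knight.
- Victor (knave) says "Sam is a knave" - this is FALSE (a lie) because Sam is a knight.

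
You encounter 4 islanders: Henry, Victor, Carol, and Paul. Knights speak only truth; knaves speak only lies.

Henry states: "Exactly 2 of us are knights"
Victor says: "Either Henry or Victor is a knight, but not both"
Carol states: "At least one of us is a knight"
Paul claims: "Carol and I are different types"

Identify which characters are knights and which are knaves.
Henry is a knave.
Victor is a knave.
Carol is a knave.
Paul is a knave.

Verification:
- Henry (knave) says "Exactly 2 of us are knights" - this is FALSE (a lie) because there are 0 knights.
- Victor (knave) says "Either Henry or Victor is a knight, but not both" - this is FALSE (a lie) because Henry is a knave and Victor is a knave.
- Carol (knave) says "At least one of us is a knight" - this is FALSE (a lie) because no one is a knight.
- Paul (knave) says "Carol and I are different types" - this is FALSE (a lie) because Paul is a knave and Carol is a knave.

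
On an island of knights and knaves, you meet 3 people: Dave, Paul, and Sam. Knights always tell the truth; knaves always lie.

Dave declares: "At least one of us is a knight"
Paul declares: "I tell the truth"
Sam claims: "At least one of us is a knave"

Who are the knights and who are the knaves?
Dave is a knight.
Paul is a knave.
Sam is a knight.

Verification:
- Dave (knight) says "At least one of us is a knight" - this is TRUE because Dave and Sam are knights.
- Paul (knave) says "I tell the truth" - this is FALSE (a lie) because Paul is a knave.
- Sam (knight) says "At least one of us is a knave" - this is TRUE because Paul is a knave.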